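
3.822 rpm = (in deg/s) 22.93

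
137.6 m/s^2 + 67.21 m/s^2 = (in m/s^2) 204.8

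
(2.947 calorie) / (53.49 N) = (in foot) 0.7563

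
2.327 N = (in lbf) 0.5231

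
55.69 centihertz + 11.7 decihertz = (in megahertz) 1.727e-06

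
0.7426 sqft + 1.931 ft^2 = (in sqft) 2.674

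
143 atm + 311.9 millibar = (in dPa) 1.452e+08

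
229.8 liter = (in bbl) 1.445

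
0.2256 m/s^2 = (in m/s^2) 0.2256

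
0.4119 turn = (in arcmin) 8897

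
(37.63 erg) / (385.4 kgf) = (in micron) 0.0009956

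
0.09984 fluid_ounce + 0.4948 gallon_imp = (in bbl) 0.01417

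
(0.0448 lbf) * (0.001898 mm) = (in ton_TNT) 9.04e-17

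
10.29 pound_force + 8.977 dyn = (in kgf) 4.667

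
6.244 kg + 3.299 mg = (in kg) 6.244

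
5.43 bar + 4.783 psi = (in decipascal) 5.76e+06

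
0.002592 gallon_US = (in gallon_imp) 0.002158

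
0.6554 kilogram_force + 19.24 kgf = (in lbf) 43.86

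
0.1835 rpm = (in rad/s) 0.01922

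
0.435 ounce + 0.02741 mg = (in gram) 12.33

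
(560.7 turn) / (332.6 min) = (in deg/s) 10.11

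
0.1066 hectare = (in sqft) 1.147e+04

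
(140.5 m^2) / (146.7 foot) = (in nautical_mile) 0.001697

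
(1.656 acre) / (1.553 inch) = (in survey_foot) 5.574e+05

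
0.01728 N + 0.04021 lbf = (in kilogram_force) 0.02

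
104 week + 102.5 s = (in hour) 1.747e+04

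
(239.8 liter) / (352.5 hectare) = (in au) 4.547e-19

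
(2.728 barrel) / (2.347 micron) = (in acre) 45.66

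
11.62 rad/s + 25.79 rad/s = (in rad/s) 37.41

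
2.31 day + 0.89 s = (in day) 2.31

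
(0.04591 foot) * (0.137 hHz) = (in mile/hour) 0.4288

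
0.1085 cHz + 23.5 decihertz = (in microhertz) 2.351e+06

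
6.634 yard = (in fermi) 6.066e+15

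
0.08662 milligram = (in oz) 3.055e-06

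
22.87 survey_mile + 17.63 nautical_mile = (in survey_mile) 43.16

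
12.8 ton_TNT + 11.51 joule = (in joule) 5.356e+10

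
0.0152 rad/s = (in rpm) 0.1451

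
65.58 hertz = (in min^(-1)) 3935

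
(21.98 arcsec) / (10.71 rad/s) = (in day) 1.152e-10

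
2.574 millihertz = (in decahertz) 0.0002574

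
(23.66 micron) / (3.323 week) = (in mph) 2.633e-11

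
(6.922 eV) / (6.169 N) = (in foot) 5.898e-19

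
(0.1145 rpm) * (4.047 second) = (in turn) 0.007723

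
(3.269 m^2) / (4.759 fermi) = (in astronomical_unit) 4592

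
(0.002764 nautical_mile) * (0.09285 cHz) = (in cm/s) 0.4753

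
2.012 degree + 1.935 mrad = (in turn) 0.005897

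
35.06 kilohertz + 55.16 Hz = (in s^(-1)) 3.512e+04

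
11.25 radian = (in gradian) 716.2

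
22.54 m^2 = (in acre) 0.00557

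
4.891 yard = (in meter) 4.472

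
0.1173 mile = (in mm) 1.888e+05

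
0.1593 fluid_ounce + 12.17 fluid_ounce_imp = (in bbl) 0.002205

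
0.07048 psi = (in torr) 3.645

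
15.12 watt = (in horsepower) 0.02028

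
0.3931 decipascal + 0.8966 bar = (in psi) 13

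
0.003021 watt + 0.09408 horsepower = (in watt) 70.16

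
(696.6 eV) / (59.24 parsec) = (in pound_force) 1.373e-35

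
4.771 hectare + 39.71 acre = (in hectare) 20.84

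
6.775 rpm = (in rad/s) 0.7095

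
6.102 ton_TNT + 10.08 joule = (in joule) 2.553e+10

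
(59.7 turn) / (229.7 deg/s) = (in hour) 0.02599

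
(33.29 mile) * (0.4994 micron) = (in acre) 6.611e-06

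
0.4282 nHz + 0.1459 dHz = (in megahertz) 1.459e-08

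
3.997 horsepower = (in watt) 2981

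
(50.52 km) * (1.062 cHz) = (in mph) 1200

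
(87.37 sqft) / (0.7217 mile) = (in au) 4.672e-14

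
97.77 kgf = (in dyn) 9.588e+07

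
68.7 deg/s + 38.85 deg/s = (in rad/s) 1.877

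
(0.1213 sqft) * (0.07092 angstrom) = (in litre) 7.992e-11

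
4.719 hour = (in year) 0.0005387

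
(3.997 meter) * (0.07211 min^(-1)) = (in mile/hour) 0.01075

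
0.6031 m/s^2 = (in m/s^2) 0.6031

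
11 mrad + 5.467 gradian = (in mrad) 96.88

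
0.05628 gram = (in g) 0.05628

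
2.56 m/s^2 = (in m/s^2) 2.56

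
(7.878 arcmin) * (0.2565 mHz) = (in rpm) 5.613e-06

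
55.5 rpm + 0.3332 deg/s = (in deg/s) 333.3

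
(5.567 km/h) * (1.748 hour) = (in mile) 6.047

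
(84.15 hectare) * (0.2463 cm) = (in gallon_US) 5.475e+05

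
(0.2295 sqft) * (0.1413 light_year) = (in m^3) 2.85e+13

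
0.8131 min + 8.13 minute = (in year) 1.702e-05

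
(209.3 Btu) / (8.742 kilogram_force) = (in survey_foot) 8451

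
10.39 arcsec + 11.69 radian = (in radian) 11.69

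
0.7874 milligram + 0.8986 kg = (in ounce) 31.7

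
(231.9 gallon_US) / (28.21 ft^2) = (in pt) 949.5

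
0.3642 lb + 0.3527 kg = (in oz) 18.27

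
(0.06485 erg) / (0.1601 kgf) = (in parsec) 1.339e-25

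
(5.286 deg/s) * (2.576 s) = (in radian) 0.2377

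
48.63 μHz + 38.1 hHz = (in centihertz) 3.81e+05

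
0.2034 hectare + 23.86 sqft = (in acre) 0.5032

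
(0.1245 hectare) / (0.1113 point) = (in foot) 1.04e+08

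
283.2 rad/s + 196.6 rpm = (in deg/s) 1.741e+04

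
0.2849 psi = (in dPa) 1.964e+04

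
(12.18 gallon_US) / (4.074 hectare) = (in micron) 1.132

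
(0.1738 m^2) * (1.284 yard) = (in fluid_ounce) 6900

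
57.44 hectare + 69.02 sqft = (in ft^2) 6.183e+06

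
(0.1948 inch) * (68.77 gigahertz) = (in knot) 6.614e+08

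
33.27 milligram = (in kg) 3.327e-05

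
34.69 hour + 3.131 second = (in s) 1.249e+05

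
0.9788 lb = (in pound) 0.9788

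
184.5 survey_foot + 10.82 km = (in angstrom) 1.088e+14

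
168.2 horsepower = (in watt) 1.254e+05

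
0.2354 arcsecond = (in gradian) 7.265e-05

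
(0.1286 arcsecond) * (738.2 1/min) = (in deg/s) 0.0004395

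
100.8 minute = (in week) 0.01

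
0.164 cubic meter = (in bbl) 1.032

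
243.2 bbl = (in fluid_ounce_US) 1.307e+06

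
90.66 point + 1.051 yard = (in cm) 99.3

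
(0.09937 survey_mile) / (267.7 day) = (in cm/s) 0.0006914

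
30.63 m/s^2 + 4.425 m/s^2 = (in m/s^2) 35.05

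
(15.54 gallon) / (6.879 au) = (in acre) 1.413e-17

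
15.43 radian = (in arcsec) 3.183e+06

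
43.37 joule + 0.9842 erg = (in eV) 2.707e+20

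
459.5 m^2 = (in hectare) 0.04595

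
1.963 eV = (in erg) 3.145e-12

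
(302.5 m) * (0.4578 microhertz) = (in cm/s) 0.01385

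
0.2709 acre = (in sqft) 1.18e+04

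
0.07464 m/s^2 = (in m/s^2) 0.07464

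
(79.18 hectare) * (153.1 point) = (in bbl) 2.69e+05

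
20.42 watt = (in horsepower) 0.02738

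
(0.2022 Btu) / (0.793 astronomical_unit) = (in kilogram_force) 1.834e-10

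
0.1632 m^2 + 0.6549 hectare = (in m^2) 6549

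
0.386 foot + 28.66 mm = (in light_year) 1.547e-17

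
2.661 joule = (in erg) 2.661e+07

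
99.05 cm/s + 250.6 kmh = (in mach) 0.2073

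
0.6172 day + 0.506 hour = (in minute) 919.1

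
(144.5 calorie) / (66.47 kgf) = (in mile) 0.0005763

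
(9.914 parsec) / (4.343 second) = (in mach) 2.069e+14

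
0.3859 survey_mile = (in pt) 1.76e+06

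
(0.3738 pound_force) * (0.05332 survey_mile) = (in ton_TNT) 3.41e-08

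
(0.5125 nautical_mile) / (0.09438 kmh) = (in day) 0.419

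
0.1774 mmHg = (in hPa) 0.2365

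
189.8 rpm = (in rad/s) 19.88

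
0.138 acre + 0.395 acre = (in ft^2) 2.322e+04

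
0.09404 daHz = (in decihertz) 9.404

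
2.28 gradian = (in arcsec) 7387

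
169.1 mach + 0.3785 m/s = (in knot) 1.119e+05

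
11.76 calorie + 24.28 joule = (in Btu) 0.06965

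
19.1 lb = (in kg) 8.664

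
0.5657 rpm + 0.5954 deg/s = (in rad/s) 0.06963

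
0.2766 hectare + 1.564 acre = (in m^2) 9095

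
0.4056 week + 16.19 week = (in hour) 2788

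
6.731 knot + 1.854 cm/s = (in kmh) 12.53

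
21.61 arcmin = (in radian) 0.006286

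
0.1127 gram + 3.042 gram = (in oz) 0.1113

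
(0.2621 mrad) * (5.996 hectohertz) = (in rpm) 1.501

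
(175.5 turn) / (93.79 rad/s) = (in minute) 0.196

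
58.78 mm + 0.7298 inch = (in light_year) 8.172e-18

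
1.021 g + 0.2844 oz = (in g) 9.084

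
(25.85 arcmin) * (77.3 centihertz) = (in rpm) 0.05551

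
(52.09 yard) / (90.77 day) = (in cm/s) 0.0006073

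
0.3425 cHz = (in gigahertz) 3.425e-12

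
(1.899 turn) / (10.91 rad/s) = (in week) 1.808e-06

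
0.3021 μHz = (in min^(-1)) 1.813e-05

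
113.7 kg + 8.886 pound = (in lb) 259.6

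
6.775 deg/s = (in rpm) 1.129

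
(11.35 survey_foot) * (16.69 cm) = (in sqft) 6.215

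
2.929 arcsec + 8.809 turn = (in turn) 8.809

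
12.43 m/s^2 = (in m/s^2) 12.43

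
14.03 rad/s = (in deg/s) 803.9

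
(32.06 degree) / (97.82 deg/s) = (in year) 1.039e-08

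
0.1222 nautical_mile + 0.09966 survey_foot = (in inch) 8911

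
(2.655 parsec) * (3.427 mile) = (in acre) 1.117e+17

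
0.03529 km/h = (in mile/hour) 0.02193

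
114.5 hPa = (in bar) 0.1145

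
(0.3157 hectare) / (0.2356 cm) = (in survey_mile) 832.6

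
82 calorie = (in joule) 343.1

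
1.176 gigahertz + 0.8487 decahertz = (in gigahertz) 1.176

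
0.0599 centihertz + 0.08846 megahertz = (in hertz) 8.846e+04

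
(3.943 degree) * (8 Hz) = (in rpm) 5.257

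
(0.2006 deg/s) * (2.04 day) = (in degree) 3.536e+04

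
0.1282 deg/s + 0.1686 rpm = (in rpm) 0.19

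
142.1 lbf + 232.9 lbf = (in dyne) 1.668e+08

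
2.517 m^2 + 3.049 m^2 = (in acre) 0.001375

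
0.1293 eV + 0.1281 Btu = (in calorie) 32.3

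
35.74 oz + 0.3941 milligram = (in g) 1013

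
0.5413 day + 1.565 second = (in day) 0.5413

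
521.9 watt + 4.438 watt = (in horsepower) 0.7058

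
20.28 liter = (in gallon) 5.357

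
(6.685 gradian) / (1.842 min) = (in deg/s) 0.05444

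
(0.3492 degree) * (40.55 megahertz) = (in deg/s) 1.416e+07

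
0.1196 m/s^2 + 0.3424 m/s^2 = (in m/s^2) 0.462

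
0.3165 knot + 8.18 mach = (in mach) 8.18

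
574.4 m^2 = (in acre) 0.1419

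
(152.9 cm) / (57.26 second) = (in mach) 7.842e-05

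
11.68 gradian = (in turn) 0.0292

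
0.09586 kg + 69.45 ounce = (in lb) 4.552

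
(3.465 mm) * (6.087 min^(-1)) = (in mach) 1.032e-06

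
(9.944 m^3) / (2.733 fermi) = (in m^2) 3.638e+15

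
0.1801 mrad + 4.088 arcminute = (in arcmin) 4.707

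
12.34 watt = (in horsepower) 0.01655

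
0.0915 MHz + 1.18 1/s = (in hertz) 9.15e+04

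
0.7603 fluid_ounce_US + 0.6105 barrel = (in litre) 97.08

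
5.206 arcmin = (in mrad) 1.514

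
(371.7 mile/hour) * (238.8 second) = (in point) 1.125e+08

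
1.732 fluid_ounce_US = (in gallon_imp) 0.01127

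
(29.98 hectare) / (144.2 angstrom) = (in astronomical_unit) 139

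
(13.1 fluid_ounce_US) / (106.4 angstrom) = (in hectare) 3.641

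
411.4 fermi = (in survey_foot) 1.35e-12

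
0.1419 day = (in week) 0.02027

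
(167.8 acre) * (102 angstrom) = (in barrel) 0.04357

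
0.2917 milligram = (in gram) 0.0002917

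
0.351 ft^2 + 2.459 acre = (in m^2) 9951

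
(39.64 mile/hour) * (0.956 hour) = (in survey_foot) 2.001e+05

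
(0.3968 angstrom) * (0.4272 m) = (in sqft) 1.825e-10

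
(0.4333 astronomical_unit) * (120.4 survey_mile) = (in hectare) 1.256e+12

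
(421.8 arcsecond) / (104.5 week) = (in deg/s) 1.854e-09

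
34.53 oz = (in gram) 978.9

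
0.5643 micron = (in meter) 5.643e-07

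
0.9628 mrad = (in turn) 0.0001532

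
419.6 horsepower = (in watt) 3.129e+05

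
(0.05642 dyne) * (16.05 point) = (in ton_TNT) 7.635e-19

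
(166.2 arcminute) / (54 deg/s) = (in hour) 1.425e-05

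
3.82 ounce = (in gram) 108.3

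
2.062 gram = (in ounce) 0.07273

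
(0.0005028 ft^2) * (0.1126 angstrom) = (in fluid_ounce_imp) 1.851e-11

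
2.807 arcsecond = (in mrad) 0.01361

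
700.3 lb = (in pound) 700.3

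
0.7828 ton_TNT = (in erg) 3.275e+16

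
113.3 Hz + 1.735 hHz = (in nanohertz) 2.868e+11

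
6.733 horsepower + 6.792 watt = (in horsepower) 6.742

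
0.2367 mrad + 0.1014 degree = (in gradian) 0.1277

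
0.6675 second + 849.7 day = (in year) 2.328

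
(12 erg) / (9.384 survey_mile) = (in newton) 7.946e-11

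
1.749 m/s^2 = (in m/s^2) 1.749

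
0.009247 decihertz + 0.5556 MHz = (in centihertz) 5.556e+07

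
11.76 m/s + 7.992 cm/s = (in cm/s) 1184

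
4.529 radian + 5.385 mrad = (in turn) 0.7217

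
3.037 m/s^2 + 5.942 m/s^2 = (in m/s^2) 8.979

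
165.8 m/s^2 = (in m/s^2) 165.8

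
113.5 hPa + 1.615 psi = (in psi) 3.261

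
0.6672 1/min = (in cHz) 1.112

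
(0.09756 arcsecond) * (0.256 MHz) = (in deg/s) 6.938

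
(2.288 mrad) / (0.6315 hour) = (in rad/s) 1.006e-06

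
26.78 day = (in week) 3.826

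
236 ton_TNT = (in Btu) 9.359e+08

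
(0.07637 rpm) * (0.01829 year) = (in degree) 2.643e+05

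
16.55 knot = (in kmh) 30.65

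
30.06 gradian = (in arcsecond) 9.739e+04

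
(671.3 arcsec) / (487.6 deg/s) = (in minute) 6.374e-06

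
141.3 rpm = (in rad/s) 14.8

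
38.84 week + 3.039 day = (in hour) 6598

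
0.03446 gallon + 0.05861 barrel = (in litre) 9.449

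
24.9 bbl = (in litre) 3959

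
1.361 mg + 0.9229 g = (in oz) 0.0326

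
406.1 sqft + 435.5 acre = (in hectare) 176.2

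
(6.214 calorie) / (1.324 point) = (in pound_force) 1.251e+04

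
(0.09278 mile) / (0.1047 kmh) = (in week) 0.008489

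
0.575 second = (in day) 6.655e-06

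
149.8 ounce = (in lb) 9.363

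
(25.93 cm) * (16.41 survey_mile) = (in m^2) 6848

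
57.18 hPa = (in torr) 42.89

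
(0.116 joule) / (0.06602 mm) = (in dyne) 1.757e+08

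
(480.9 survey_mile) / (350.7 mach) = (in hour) 0.0018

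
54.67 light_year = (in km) 5.172e+14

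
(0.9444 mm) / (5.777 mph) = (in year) 1.16e-11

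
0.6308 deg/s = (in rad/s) 0.01101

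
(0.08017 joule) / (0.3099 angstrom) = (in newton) 2.587e+09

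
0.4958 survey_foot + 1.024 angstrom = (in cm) 15.11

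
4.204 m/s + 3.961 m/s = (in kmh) 29.39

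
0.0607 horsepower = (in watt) 45.26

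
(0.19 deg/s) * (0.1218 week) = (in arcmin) 8.398e+05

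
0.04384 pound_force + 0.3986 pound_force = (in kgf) 0.2007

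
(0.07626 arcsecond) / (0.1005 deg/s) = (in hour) 5.855e-08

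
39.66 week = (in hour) 6663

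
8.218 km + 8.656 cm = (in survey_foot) 2.696e+04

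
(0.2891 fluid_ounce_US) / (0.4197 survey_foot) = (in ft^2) 0.0007194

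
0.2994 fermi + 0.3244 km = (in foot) 1064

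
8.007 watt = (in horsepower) 0.01074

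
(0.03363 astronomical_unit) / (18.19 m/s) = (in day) 3201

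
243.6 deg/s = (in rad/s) 4.252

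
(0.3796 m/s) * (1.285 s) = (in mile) 0.0003031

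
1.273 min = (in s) 76.38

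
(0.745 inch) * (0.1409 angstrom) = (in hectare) 2.666e-17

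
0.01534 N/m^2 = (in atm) 1.514e-07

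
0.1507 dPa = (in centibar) 1.507e-05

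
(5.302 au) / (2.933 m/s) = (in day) 3.13e+06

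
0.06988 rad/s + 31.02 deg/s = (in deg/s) 35.02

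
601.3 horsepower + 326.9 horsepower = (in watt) 6.922e+05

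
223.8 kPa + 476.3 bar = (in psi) 6941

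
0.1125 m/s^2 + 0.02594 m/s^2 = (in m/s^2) 0.1384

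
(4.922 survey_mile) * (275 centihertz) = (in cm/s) 2.178e+06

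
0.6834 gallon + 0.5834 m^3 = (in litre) 586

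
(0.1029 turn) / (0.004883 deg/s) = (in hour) 2.107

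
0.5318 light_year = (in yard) 5.502e+15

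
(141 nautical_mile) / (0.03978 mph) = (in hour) 4079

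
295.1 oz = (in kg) 8.366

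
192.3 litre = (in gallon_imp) 42.3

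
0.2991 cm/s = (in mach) 8.784e-06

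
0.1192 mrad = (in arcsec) 24.59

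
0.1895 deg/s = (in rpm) 0.03158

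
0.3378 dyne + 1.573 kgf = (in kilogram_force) 1.573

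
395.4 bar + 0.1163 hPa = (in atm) 390.2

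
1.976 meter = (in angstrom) 1.976e+10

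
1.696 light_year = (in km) 1.605e+13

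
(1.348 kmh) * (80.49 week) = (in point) 5.167e+10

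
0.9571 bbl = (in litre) 152.2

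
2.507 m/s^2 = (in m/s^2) 2.507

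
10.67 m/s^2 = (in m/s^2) 10.67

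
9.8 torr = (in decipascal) 1.307e+04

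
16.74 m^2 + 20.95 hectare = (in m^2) 2.095e+05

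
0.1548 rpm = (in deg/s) 0.9288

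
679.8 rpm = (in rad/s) 71.19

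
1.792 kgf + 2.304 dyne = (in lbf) 3.951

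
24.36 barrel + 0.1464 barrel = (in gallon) 1029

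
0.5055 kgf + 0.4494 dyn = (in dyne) 4.957e+05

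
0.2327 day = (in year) 0.0006375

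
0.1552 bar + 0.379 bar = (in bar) 0.5342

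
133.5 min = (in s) 8010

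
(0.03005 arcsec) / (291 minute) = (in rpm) 7.968e-11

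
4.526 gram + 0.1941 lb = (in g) 92.57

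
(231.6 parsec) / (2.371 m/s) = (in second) 3.014e+18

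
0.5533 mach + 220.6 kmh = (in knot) 485.3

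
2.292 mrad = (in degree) 0.1313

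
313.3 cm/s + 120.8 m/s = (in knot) 240.9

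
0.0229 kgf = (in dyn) 2.246e+04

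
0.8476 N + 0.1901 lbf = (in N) 1.693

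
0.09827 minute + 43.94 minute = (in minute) 44.04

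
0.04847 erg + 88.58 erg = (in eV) 5.532e+13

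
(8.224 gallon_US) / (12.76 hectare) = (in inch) 9.605e-06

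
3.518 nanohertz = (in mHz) 3.518e-06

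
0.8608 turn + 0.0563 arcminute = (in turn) 0.8608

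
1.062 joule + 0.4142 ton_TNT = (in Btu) 1.643e+06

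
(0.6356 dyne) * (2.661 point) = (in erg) 0.05967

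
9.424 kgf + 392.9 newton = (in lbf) 109.1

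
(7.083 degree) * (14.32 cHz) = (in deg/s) 1.014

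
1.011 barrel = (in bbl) 1.011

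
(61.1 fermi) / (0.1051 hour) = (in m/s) 1.615e-16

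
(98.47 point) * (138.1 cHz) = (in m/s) 0.04797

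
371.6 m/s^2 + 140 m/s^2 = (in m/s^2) 511.6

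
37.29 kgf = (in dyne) 3.657e+07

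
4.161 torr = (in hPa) 5.548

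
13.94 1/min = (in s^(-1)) 0.2323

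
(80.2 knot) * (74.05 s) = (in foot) 1.002e+04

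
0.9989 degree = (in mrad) 17.43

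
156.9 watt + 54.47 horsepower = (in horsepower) 54.68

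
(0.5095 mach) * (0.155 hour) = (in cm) 9.68e+06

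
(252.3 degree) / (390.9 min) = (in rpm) 0.001793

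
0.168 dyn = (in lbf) 3.777e-07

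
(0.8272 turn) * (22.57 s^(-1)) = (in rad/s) 117.3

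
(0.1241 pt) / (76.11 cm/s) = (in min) 9.587e-07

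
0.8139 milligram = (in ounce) 2.871e-05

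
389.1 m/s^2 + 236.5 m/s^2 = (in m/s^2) 625.6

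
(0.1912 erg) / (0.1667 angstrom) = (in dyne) 1.147e+08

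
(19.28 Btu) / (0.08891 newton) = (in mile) 142.2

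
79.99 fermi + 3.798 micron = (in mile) 2.36e-09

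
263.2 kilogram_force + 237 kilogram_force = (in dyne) 4.905e+08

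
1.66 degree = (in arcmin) 99.6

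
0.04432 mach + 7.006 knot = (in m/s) 18.7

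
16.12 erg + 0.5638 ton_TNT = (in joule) 2.359e+09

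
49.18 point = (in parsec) 5.623e-19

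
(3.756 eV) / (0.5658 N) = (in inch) 4.187e-17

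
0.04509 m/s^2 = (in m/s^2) 0.04509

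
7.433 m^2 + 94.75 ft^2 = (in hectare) 0.001624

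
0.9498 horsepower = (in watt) 708.3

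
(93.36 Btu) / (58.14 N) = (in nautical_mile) 0.9148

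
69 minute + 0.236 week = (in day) 1.7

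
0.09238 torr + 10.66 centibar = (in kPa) 10.67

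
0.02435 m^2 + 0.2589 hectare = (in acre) 0.6398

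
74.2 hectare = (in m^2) 7.42e+05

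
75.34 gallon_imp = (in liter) 342.5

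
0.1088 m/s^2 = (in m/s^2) 0.1088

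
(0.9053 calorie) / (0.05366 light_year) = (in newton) 7.461e-15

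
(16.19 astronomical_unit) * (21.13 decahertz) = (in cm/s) 5.118e+16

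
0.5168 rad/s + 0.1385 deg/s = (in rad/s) 0.5192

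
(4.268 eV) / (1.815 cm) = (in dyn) 3.768e-12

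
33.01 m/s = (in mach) 0.09695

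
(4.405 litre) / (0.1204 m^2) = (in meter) 0.03659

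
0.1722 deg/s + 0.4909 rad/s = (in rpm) 4.716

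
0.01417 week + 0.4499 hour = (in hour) 2.83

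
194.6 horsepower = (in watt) 1.451e+05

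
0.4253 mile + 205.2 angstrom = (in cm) 6.845e+04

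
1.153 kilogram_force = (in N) 11.31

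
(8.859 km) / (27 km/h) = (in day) 0.01367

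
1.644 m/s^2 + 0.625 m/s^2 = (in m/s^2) 2.269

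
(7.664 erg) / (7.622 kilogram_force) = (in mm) 1.025e-05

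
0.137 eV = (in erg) 2.195e-13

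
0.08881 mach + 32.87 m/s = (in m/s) 63.11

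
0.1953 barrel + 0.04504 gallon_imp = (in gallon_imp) 6.875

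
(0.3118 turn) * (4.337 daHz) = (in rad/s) 84.97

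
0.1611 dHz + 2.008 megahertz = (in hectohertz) 2.008e+04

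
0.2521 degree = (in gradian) 0.2801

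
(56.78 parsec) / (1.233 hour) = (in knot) 7.673e+14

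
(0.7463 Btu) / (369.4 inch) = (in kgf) 8.557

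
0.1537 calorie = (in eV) 4.014e+18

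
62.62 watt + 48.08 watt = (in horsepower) 0.1485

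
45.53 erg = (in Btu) 4.315e-09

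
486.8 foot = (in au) 9.918e-10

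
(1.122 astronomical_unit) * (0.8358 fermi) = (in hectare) 1.403e-08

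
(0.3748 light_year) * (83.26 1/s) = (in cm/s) 2.952e+19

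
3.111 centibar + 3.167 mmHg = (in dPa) 3.533e+04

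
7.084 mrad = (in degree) 0.4059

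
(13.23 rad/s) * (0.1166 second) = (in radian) 1.543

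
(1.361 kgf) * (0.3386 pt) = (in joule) 0.001594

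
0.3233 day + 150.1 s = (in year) 0.0008905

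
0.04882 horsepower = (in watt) 36.41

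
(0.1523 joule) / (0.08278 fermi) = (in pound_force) 4.136e+14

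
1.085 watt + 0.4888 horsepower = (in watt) 365.6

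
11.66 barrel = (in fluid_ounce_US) 6.268e+04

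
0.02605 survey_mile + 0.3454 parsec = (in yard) 1.166e+16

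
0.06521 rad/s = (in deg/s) 3.736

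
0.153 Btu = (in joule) 161.4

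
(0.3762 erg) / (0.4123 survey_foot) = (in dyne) 0.02994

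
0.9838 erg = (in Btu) 9.325e-11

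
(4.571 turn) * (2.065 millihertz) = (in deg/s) 3.398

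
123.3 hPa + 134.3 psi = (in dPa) 9.383e+06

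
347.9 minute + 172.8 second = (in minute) 350.8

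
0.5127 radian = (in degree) 29.38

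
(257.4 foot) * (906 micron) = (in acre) 1.756e-05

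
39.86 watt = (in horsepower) 0.05345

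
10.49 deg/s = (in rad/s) 0.1831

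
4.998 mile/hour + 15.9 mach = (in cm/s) 5.416e+05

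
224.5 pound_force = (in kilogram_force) 101.8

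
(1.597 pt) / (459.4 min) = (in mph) 4.572e-08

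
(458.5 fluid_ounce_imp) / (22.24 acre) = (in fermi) 1.447e+08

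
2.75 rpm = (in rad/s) 0.288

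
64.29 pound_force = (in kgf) 29.16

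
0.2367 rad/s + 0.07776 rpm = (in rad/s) 0.2448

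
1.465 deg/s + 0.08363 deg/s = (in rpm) 0.2581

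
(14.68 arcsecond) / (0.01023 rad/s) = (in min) 0.000116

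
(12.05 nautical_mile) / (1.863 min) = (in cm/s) 1.996e+04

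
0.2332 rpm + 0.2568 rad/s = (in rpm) 2.685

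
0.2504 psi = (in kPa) 1.726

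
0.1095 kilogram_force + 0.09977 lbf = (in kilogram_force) 0.1548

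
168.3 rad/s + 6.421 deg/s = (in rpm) 1608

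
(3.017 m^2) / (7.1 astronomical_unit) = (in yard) 3.106e-12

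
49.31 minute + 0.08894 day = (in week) 0.0176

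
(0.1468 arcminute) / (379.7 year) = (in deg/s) 2.043e-13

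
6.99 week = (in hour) 1174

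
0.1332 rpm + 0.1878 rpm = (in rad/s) 0.03362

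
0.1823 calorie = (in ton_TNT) 1.823e-10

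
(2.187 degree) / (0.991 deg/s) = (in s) 2.207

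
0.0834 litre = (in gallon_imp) 0.01835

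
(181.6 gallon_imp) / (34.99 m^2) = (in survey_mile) 1.466e-05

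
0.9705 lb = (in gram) 440.2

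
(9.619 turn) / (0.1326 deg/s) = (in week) 0.04318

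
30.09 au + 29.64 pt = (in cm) 4.501e+14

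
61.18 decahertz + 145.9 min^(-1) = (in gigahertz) 6.142e-07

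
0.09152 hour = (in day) 0.003813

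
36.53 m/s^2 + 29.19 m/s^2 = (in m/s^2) 65.72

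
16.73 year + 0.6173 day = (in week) 872.4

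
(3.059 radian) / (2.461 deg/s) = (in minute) 1.187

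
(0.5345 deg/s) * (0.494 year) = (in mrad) 1.453e+08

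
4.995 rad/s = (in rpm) 47.7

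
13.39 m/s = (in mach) 0.03932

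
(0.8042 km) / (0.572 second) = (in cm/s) 1.406e+05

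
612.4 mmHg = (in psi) 11.84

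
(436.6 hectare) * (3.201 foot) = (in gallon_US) 1.125e+09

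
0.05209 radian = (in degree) 2.985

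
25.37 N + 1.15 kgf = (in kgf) 3.737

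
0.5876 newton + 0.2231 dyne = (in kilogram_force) 0.05992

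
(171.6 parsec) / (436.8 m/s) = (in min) 2.02e+14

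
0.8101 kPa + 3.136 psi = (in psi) 3.253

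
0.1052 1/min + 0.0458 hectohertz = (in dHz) 45.82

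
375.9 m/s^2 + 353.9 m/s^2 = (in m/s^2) 729.8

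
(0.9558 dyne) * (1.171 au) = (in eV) 1.045e+25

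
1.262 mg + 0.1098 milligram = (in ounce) 4.839e-05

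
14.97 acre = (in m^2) 6.058e+04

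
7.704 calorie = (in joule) 32.23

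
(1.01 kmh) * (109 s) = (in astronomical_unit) 2.044e-10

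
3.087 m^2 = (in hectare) 0.0003087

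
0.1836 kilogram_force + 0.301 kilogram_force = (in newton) 4.752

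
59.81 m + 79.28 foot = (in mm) 8.397e+04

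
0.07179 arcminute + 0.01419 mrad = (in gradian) 0.002233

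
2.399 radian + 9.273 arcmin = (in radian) 2.402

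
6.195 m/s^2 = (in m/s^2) 6.195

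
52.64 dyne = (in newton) 0.0005264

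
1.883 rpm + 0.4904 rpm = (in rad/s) 0.2485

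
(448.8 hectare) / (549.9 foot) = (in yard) 2.928e+04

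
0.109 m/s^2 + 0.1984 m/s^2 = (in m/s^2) 0.3074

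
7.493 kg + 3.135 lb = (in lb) 19.65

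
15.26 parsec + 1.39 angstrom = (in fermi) 4.709e+32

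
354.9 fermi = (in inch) 1.397e-11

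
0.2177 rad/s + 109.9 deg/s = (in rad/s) 2.136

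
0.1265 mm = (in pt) 0.3586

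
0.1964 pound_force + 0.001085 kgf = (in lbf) 0.1988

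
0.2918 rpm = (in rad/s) 0.03056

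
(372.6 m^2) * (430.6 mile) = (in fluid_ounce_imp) 9.088e+12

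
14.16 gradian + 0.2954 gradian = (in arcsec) 4.684e+04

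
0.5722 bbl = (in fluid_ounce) 3076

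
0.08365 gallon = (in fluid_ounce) 10.71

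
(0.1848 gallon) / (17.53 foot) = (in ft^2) 0.001409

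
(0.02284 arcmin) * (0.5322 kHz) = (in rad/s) 0.003536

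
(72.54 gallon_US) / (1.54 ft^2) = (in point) 5441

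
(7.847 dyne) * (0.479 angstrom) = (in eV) 2.346e+04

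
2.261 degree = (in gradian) 2.512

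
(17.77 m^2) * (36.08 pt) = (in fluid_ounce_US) 7648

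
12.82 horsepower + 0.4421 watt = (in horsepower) 12.82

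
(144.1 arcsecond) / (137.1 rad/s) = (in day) 5.898e-11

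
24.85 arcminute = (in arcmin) 24.85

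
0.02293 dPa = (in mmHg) 1.72e-05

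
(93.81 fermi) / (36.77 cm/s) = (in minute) 4.252e-15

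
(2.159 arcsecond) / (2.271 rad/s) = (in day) 5.335e-11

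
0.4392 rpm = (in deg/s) 2.635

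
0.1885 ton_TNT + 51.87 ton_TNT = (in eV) 1.359e+30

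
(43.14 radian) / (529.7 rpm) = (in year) 2.466e-08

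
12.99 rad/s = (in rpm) 124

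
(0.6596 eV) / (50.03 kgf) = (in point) 6.106e-19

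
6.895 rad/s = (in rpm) 65.84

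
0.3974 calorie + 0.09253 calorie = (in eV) 1.279e+19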